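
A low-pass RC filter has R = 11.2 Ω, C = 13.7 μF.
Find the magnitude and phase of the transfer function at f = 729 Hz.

Step 1 — Angular frequency: ω = 2π·729 = 4580 rad/s.
Step 2 — Transfer function: H(jω) = 1/(1 + jωRC).
Step 3 — Denominator: 1 + jωRC = 1 + j·4580·11.2·1.37e-05 = 1 + j0.7028.
Step 4 — H = 0.6694 - j0.4704.
Step 5 — Magnitude: |H| = 0.8181 (-1.7 dB); phase: φ = -35.1°.

|H| = 0.8181 (-1.7 dB), φ = -35.1°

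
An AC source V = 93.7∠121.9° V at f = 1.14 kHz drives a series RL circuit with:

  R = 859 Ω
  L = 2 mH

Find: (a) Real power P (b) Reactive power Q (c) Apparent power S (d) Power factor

Step 1 — Angular frequency: ω = 2π·f = 2π·1140 = 7163 rad/s.
Step 2 — Component impedances:
  R: Z = R = 859 Ω
  L: Z = jωL = j·7163·0.002 = 0 + j14.33 Ω
Step 3 — Series combination: Z_total = R + L = 859 + j14.33 Ω = 859.1∠1.0° Ω.
Step 4 — Source phasor: V = 93.7∠121.9° V = -49.51 + j79.55 V.
Step 5 — Current: I = V / Z = -0.05608 + j0.09354 A = 0.1091∠120.9° A.
Step 6 — Complex power: S = V·I* = 10.22 + j0.1704 VA.
Step 7 — Real power: P = Re(S) = 10.22 W.
Step 8 — Reactive power: Q = Im(S) = 0.1704 VAR.
Step 9 — Apparent power: |S| = 10.22 VA.
Step 10 — Power factor: PF = P/|S| = 0.9999 (lagging).

(a) P = 10.22 W  (b) Q = 0.1704 VAR  (c) S = 10.22 VA  (d) PF = 0.9999 (lagging)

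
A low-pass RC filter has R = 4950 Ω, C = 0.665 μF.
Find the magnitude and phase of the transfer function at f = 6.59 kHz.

Step 1 — Angular frequency: ω = 2π·6590 = 4.141e+04 rad/s.
Step 2 — Transfer function: H(jω) = 1/(1 + jωRC).
Step 3 — Denominator: 1 + jωRC = 1 + j·4.141e+04·4950·6.65e-07 = 1 + j136.3.
Step 4 — H = 5.383e-05 - j0.007336.
Step 5 — Magnitude: |H| = 0.007337 (-42.7 dB); phase: φ = -89.6°.

|H| = 0.007337 (-42.7 dB), φ = -89.6°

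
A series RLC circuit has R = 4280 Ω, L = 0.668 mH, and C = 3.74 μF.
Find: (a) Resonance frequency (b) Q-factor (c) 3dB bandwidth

Step 1 — Resonance condition Im(Z)=0 gives ω₀ = 1/√(LC).
Step 2 — ω₀ = 1/√(0.000668·3.74e-06) = 2.001e+04 rad/s.
Step 3 — f₀ = ω₀/(2π) = 3184 Hz.
Step 4 — Series Q: Q = ω₀L/R = 2.001e+04·0.000668/4280 = 0.003123.
Step 5 — 3dB bandwidth: Δω = ω₀/Q = 6.407e+06 rad/s; BW = Δω/(2π) = 1.02e+06 Hz.

(a) f₀ = 3184 Hz  (b) Q = 0.003123  (c) BW = 1.02e+06 Hz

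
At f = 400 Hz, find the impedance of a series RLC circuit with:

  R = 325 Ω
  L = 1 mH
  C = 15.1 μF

Step 1 — Angular frequency: ω = 2π·f = 2π·400 = 2513 rad/s.
Step 2 — Component impedances:
  R: Z = R = 325 Ω
  L: Z = jωL = j·2513·0.001 = 0 + j2.513 Ω
  C: Z = 1/(jωC) = -j/(ω·C) = 0 - j26.35 Ω
Step 3 — Series combination: Z_total = R + L + C = 325 - j23.84 Ω = 325.9∠-4.2° Ω.

Z = 325 - j23.84 Ω = 325.9∠-4.2° Ω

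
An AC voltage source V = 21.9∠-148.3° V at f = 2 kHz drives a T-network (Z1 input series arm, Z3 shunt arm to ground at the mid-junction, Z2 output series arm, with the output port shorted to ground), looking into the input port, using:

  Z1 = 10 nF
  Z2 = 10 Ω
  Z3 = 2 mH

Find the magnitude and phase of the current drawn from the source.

Step 1 — Angular frequency: ω = 2π·f = 2π·2000 = 1.257e+04 rad/s.
Step 2 — Component impedances:
  Z1: Z = 1/(jωC) = -j/(ω·C) = 0 - j7958 Ω
  Z2: Z = R = 10 Ω
  Z3: Z = jωL = j·1.257e+04·0.002 = 0 + j25.13 Ω
Step 3 — With the output port shorted to ground, the output series arm Z2 runs from the junction to ground; the shunt arm Z3 also runs from the junction to ground. They appear in parallel: Z3 || Z2 = 8.633 + j3.435 Ω.
Step 4 — Series with input arm Z1: Z_in = Z1 + (Z3 || Z2) = 8.633 - j7954 Ω = 7954∠-89.9° Ω.
Step 5 — Source phasor: V = 21.9∠-148.3° V = -18.63 - j11.51 V.
Step 6 — Ohm's law: I = V / Z_total = (-18.63 - j11.51) / (8.633 - j7954) = 0.001444 - j0.002344 A.
Step 7 — Convert to polar: |I| = 0.002753 A, ∠I = -58.4°.

I = 0.002753∠-58.4° A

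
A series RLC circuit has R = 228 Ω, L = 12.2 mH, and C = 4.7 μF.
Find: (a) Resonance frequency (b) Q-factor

Step 1 — Resonance condition Im(Z)=0 gives ω₀ = 1/√(LC).
Step 2 — ω₀ = 1/√(0.0122·4.7e-06) = 4176 rad/s.
Step 3 — f₀ = ω₀/(2π) = 664.6 Hz.
Step 4 — Series Q: Q = ω₀L/R = 4176·0.0122/228 = 0.2235.

(a) f₀ = 664.6 Hz  (b) Q = 0.2235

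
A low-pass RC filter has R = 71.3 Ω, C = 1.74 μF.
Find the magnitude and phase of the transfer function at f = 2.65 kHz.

Step 1 — Angular frequency: ω = 2π·2650 = 1.665e+04 rad/s.
Step 2 — Transfer function: H(jω) = 1/(1 + jωRC).
Step 3 — Denominator: 1 + jωRC = 1 + j·1.665e+04·71.3·1.74e-06 = 1 + j2.066.
Step 4 — H = 0.1899 - j0.3922.
Step 5 — Magnitude: |H| = 0.4357 (-7.2 dB); phase: φ = -64.2°.

|H| = 0.4357 (-7.2 dB), φ = -64.2°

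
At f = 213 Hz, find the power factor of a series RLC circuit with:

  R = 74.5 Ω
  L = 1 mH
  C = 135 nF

Step 1 — Angular frequency: ω = 2π·f = 2π·213 = 1338 rad/s.
Step 2 — Component impedances:
  R: Z = R = 74.5 Ω
  L: Z = jωL = j·1338·0.001 = 0 + j1.338 Ω
  C: Z = 1/(jωC) = -j/(ω·C) = 0 - j5535 Ω
Step 3 — Series combination: Z_total = R + L + C = 74.5 - j5534 Ω = 5534∠-89.2° Ω.
Step 4 — Power factor: PF = cos(φ) = Re(Z)/|Z| = 74.5/5534 = 0.01346.
Step 5 — Type: Im(Z) = -5534 ⇒ leading (phase φ = -89.2°).

PF = 0.01346 (leading, φ = -89.2°)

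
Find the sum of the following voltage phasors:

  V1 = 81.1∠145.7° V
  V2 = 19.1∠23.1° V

Step 1 — Convert each phasor to rectangular form:
  V1 = 81.1·(cos(145.7°) + j·sin(145.7°)) = -67 + j45.7 V
  V2 = 19.1·(cos(23.1°) + j·sin(23.1°)) = 17.57 + j7.494 V
Step 2 — Sum components: V_total = -49.43 + j53.2 V.
Step 3 — Convert to polar: |V_total| = 72.61 V, ∠V_total = 132.9°.

V_total = 72.61∠132.9° V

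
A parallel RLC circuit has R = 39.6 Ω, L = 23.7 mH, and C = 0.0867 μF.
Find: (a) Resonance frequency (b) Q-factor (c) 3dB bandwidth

Step 1 — Resonance: ω₀ = 1/√(LC) = 1/√(0.0237·8.67e-08) = 2.206e+04 rad/s.
Step 2 — f₀ = ω₀/(2π) = 3511 Hz.
Step 3 — Parallel Q: Q = R/(ω₀L) = 39.6/(2.206e+04·0.0237) = 0.07574.
Step 4 — Bandwidth: Δω = ω₀/Q = 2.913e+05 rad/s; BW = Δω/(2π) = 4.636e+04 Hz.

(a) f₀ = 3511 Hz  (b) Q = 0.07574  (c) BW = 4.636e+04 Hz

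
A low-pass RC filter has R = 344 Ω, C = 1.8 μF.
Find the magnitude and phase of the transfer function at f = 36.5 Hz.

Step 1 — Angular frequency: ω = 2π·36.5 = 229.3 rad/s.
Step 2 — Transfer function: H(jω) = 1/(1 + jωRC).
Step 3 — Denominator: 1 + jωRC = 1 + j·229.3·344·1.8e-06 = 1 + j0.142.
Step 4 — H = 0.9802 - j0.1392.
Step 5 — Magnitude: |H| = 0.9901 (-0.1 dB); phase: φ = -8.1°.

|H| = 0.9901 (-0.1 dB), φ = -8.1°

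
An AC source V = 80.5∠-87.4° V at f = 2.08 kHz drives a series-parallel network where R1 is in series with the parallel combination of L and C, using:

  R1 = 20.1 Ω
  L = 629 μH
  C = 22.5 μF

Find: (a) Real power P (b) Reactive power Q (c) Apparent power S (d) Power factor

Step 1 — Angular frequency: ω = 2π·f = 2π·2080 = 1.307e+04 rad/s.
Step 2 — Component impedances:
  R1: Z = R = 20.1 Ω
  L: Z = jωL = j·1.307e+04·0.000629 = 0 + j8.22 Ω
  C: Z = 1/(jωC) = -j/(ω·C) = 0 - j3.401 Ω
Step 3 — Parallel branch: L || C = 1/(1/L + 1/C) = 0 - j5.8 Ω.
Step 4 — Series with R1: Z_total = R1 + (L || C) = 20.1 - j5.8 Ω = 20.92∠-16.1° Ω.
Step 5 — Source phasor: V = 80.5∠-87.4° V = 3.652 - j80.42 V.
Step 6 — Current: I = V / Z = 1.233 - j3.645 A = 3.848∠-71.3° A.
Step 7 — Complex power: S = V·I* = 297.6 - j85.88 VA.
Step 8 — Real power: P = Re(S) = 297.6 W.
Step 9 — Reactive power: Q = Im(S) = -85.88 VAR.
Step 10 — Apparent power: |S| = 309.8 VA.
Step 11 — Power factor: PF = P/|S| = 0.9608 (leading).

(a) P = 297.6 W  (b) Q = -85.88 VAR  (c) S = 309.8 VA  (d) PF = 0.9608 (leading)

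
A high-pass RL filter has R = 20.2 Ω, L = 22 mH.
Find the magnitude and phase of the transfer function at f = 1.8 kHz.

Step 1 — Angular frequency: ω = 2π·1800 = 1.131e+04 rad/s.
Step 2 — Transfer function: H(jω) = jωL/(R + jωL).
Step 3 — Numerator jωL = j·248.8; denominator R + jωL = 20.2 + j248.8.
Step 4 — H = 0.9935 + j0.08065.
Step 5 — Magnitude: |H| = 0.9967 (-0.0 dB); phase: φ = 4.6°.

|H| = 0.9967 (-0.0 dB), φ = 4.6°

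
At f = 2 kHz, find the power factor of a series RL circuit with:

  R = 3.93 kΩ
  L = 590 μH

Step 1 — Angular frequency: ω = 2π·f = 2π·2000 = 1.257e+04 rad/s.
Step 2 — Component impedances:
  R: Z = R = 3930 Ω
  L: Z = jωL = j·1.257e+04·0.00059 = 0 + j7.414 Ω
Step 3 — Series combination: Z_total = R + L = 3930 + j7.414 Ω = 3930∠0.1° Ω.
Step 4 — Power factor: PF = cos(φ) = Re(Z)/|Z| = 3930/3930 = 1.
Step 5 — Type: Im(Z) = 7.414 ⇒ lagging (phase φ = 0.1°).

PF = 1 (lagging, φ = 0.1°)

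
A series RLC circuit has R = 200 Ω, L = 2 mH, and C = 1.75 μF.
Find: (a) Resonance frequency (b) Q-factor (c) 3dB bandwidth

Step 1 — Resonance condition Im(Z)=0 gives ω₀ = 1/√(LC).
Step 2 — ω₀ = 1/√(0.002·1.75e-06) = 1.69e+04 rad/s.
Step 3 — f₀ = ω₀/(2π) = 2690 Hz.
Step 4 — Series Q: Q = ω₀L/R = 1.69e+04·0.002/200 = 0.169.
Step 5 — 3dB bandwidth: Δω = ω₀/Q = 1e+05 rad/s; BW = Δω/(2π) = 1.592e+04 Hz.

(a) f₀ = 2690 Hz  (b) Q = 0.169  (c) BW = 1.592e+04 Hz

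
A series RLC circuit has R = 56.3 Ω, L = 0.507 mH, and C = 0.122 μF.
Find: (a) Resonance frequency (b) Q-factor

Step 1 — Resonance condition Im(Z)=0 gives ω₀ = 1/√(LC).
Step 2 — ω₀ = 1/√(0.000507·1.22e-07) = 1.271e+05 rad/s.
Step 3 — f₀ = ω₀/(2π) = 2.024e+04 Hz.
Step 4 — Series Q: Q = ω₀L/R = 1.271e+05·0.000507/56.3 = 1.145.

(a) f₀ = 2.024e+04 Hz  (b) Q = 1.145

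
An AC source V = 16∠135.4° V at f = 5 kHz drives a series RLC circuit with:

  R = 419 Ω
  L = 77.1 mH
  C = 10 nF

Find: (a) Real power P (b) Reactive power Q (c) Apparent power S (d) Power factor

Step 1 — Angular frequency: ω = 2π·f = 2π·5000 = 3.142e+04 rad/s.
Step 2 — Component impedances:
  R: Z = R = 419 Ω
  L: Z = jωL = j·3.142e+04·0.0771 = 0 + j2422 Ω
  C: Z = 1/(jωC) = -j/(ω·C) = 0 - j3183 Ω
Step 3 — Series combination: Z_total = R + L + C = 419 - j760.9 Ω = 868.7∠-61.2° Ω.
Step 4 — Source phasor: V = 16∠135.4° V = -11.39 + j11.23 V.
Step 5 — Current: I = V / Z = -0.01766 - j0.00525 A = 0.01842∠-163.4° A.
Step 6 — Complex power: S = V·I* = 0.1422 - j0.2582 VA.
Step 7 — Real power: P = Re(S) = 0.1422 W.
Step 8 — Reactive power: Q = Im(S) = -0.2582 VAR.
Step 9 — Apparent power: |S| = 0.2947 VA.
Step 10 — Power factor: PF = P/|S| = 0.4823 (leading).

(a) P = 0.1422 W  (b) Q = -0.2582 VAR  (c) S = 0.2947 VA  (d) PF = 0.4823 (leading)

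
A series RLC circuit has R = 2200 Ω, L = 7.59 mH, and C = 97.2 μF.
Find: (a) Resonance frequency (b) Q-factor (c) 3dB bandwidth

Step 1 — Resonance condition Im(Z)=0 gives ω₀ = 1/√(LC).
Step 2 — ω₀ = 1/√(0.00759·9.72e-05) = 1164 rad/s.
Step 3 — f₀ = ω₀/(2π) = 185.3 Hz.
Step 4 — Series Q: Q = ω₀L/R = 1164·0.00759/2200 = 0.004017.
Step 5 — 3dB bandwidth: Δω = ω₀/Q = 2.899e+05 rad/s; BW = Δω/(2π) = 4.613e+04 Hz.

(a) f₀ = 185.3 Hz  (b) Q = 0.004017  (c) BW = 4.613e+04 Hz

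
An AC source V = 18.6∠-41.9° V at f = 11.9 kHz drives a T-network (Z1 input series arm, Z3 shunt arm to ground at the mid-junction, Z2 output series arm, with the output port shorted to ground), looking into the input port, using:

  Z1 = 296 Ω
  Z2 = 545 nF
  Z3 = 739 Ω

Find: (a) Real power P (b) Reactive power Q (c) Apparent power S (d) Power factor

Step 1 — Angular frequency: ω = 2π·f = 2π·1.19e+04 = 7.477e+04 rad/s.
Step 2 — Component impedances:
  Z1: Z = R = 296 Ω
  Z2: Z = 1/(jωC) = -j/(ω·C) = 0 - j24.54 Ω
  Z3: Z = R = 739 Ω
Step 3 — With the output port shorted to ground, the output series arm Z2 runs from the junction to ground; the shunt arm Z3 also runs from the junction to ground. They appear in parallel: Z3 || Z2 = 0.814 - j24.51 Ω.
Step 4 — Series with input arm Z1: Z_in = Z1 + (Z3 || Z2) = 296.8 - j24.51 Ω = 297.8∠-4.7° Ω.
Step 5 — Source phasor: V = 18.6∠-41.9° V = 13.84 - j12.42 V.
Step 6 — Current: I = V / Z = 0.04976 - j0.03774 A = 0.06245∠-37.2° A.
Step 7 — Complex power: S = V·I* = 1.158 - j0.09561 VA.
Step 8 — Real power: P = Re(S) = 1.158 W.
Step 9 — Reactive power: Q = Im(S) = -0.09561 VAR.
Step 10 — Apparent power: |S| = 1.162 VA.
Step 11 — Power factor: PF = P/|S| = 0.9966 (leading).

(a) P = 1.158 W  (b) Q = -0.09561 VAR  (c) S = 1.162 VA  (d) PF = 0.9966 (leading)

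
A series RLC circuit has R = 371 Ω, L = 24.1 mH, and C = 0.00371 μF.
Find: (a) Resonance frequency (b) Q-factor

Step 1 — Resonance condition Im(Z)=0 gives ω₀ = 1/√(LC).
Step 2 — ω₀ = 1/√(0.0241·3.71e-09) = 1.058e+05 rad/s.
Step 3 — f₀ = ω₀/(2π) = 1.683e+04 Hz.
Step 4 — Series Q: Q = ω₀L/R = 1.058e+05·0.0241/371 = 6.87.

(a) f₀ = 1.683e+04 Hz  (b) Q = 6.87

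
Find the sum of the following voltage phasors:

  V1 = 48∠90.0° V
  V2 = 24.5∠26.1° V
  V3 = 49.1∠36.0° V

Step 1 — Convert each phasor to rectangular form:
  V1 = 48·(cos(90.0°) + j·sin(90.0°)) = 0 + j48 V
  V2 = 24.5·(cos(26.1°) + j·sin(26.1°)) = 22 + j10.78 V
  V3 = 49.1·(cos(36.0°) + j·sin(36.0°)) = 39.72 + j28.86 V
Step 2 — Sum components: V_total = 61.72 + j87.64 V.
Step 3 — Convert to polar: |V_total| = 107.2 V, ∠V_total = 54.8°.

V_total = 107.2∠54.8° V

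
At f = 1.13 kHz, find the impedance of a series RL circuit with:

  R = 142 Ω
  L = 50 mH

Step 1 — Angular frequency: ω = 2π·f = 2π·1130 = 7100 rad/s.
Step 2 — Component impedances:
  R: Z = R = 142 Ω
  L: Z = jωL = j·7100·0.05 = 0 + j355 Ω
Step 3 — Series combination: Z_total = R + L = 142 + j355 Ω = 382.3∠68.2° Ω.

Z = 142 + j355 Ω = 382.3∠68.2° Ω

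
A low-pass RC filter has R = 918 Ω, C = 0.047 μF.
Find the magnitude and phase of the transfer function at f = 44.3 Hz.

Step 1 — Angular frequency: ω = 2π·44.3 = 278.3 rad/s.
Step 2 — Transfer function: H(jω) = 1/(1 + jωRC).
Step 3 — Denominator: 1 + jωRC = 1 + j·278.3·918·4.7e-08 = 1 + j0.01201.
Step 4 — H = 0.9999 - j0.01201.
Step 5 — Magnitude: |H| = 0.9999 (-0.0 dB); phase: φ = -0.7°.

|H| = 0.9999 (-0.0 dB), φ = -0.7°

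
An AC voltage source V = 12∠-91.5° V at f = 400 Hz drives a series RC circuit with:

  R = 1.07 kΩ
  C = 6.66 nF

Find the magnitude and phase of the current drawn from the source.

Step 1 — Angular frequency: ω = 2π·f = 2π·400 = 2513 rad/s.
Step 2 — Component impedances:
  R: Z = R = 1070 Ω
  C: Z = 1/(jωC) = -j/(ω·C) = 0 - j5.974e+04 Ω
Step 3 — Series combination: Z_total = R + C = 1070 - j5.974e+04 Ω = 5.975e+04∠-89.0° Ω.
Step 4 — Source phasor: V = 12∠-91.5° V = -0.3141 - j12 V.
Step 5 — Ohm's law: I = V / Z_total = (-0.3141 - j12) / (1070 - j5.974e+04) = 0.0002006 - j8.851e-06 A.
Step 6 — Convert to polar: |I| = 0.0002008 A, ∠I = -2.5°.

I = 0.0002008∠-2.5° A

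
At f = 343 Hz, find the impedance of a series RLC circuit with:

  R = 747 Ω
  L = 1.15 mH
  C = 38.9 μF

Step 1 — Angular frequency: ω = 2π·f = 2π·343 = 2155 rad/s.
Step 2 — Component impedances:
  R: Z = R = 747 Ω
  L: Z = jωL = j·2155·0.00115 = 0 + j2.478 Ω
  C: Z = 1/(jωC) = -j/(ω·C) = 0 - j11.93 Ω
Step 3 — Series combination: Z_total = R + L + C = 747 - j9.45 Ω = 747.1∠-0.7° Ω.

Z = 747 - j9.45 Ω = 747.1∠-0.7° Ω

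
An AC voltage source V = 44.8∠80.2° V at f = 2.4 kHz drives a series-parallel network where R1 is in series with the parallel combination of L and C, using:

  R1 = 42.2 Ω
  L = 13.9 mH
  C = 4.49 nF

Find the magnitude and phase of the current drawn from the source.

Step 1 — Angular frequency: ω = 2π·f = 2π·2400 = 1.508e+04 rad/s.
Step 2 — Component impedances:
  R1: Z = R = 42.2 Ω
  L: Z = jωL = j·1.508e+04·0.0139 = 0 + j209.6 Ω
  C: Z = 1/(jωC) = -j/(ω·C) = 0 - j1.477e+04 Ω
Step 3 — Parallel branch: L || C = 1/(1/L + 1/C) = 0 + j212.6 Ω.
Step 4 — Series with R1: Z_total = R1 + (L || C) = 42.2 + j212.6 Ω = 216.8∠78.8° Ω.
Step 5 — Source phasor: V = 44.8∠80.2° V = 7.625 + j44.15 V.
Step 6 — Ohm's law: I = V / Z_total = (7.625 + j44.15) / (42.2 + j212.6) = 0.2066 + j0.005142 A.
Step 7 — Convert to polar: |I| = 0.2067 A, ∠I = 1.4°.

I = 0.2067∠1.4° A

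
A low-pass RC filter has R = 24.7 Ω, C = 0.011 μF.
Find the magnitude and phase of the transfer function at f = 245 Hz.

Step 1 — Angular frequency: ω = 2π·245 = 1539 rad/s.
Step 2 — Transfer function: H(jω) = 1/(1 + jωRC).
Step 3 — Denominator: 1 + jωRC = 1 + j·1539·24.7·1.1e-08 = 1 + j0.0004182.
Step 4 — H = 1 - j0.0004182.
Step 5 — Magnitude: |H| = 1 (-0.0 dB); phase: φ = -0.0°.

|H| = 1 (-0.0 dB), φ = -0.0°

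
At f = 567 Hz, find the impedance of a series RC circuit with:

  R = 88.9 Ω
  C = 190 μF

Step 1 — Angular frequency: ω = 2π·f = 2π·567 = 3563 rad/s.
Step 2 — Component impedances:
  R: Z = R = 88.9 Ω
  C: Z = 1/(jωC) = -j/(ω·C) = 0 - j1.477 Ω
Step 3 — Series combination: Z_total = R + C = 88.9 - j1.477 Ω = 88.91∠-1.0° Ω.

Z = 88.9 - j1.477 Ω = 88.91∠-1.0° Ω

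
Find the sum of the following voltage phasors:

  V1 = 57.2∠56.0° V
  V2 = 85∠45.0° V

Step 1 — Convert each phasor to rectangular form:
  V1 = 57.2·(cos(56.0°) + j·sin(56.0°)) = 31.99 + j47.42 V
  V2 = 85·(cos(45.0°) + j·sin(45.0°)) = 60.1 + j60.1 V
Step 2 — Sum components: V_total = 92.09 + j107.5 V.
Step 3 — Convert to polar: |V_total| = 141.6 V, ∠V_total = 49.4°.

V_total = 141.6∠49.4° V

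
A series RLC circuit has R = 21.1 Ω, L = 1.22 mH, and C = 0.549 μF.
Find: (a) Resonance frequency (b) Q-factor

Step 1 — Resonance condition Im(Z)=0 gives ω₀ = 1/√(LC).
Step 2 — ω₀ = 1/√(0.00122·5.49e-07) = 3.864e+04 rad/s.
Step 3 — f₀ = ω₀/(2π) = 6150 Hz.
Step 4 — Series Q: Q = ω₀L/R = 3.864e+04·0.00122/21.1 = 2.234.

(a) f₀ = 6150 Hz  (b) Q = 2.234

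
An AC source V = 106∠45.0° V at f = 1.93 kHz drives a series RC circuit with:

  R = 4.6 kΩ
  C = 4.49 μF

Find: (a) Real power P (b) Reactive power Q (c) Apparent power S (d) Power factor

Step 1 — Angular frequency: ω = 2π·f = 2π·1930 = 1.213e+04 rad/s.
Step 2 — Component impedances:
  R: Z = R = 4600 Ω
  C: Z = 1/(jωC) = -j/(ω·C) = 0 - j18.37 Ω
Step 3 — Series combination: Z_total = R + C = 4600 - j18.37 Ω = 4600∠-0.2° Ω.
Step 4 — Source phasor: V = 106∠45.0° V = 74.95 + j74.95 V.
Step 5 — Current: I = V / Z = 0.01623 + j0.01636 A = 0.02304∠45.2° A.
Step 6 — Complex power: S = V·I* = 2.443 - j0.009752 VA.
Step 7 — Real power: P = Re(S) = 2.443 W.
Step 8 — Reactive power: Q = Im(S) = -0.009752 VAR.
Step 9 — Apparent power: |S| = 2.443 VA.
Step 10 — Power factor: PF = P/|S| = 1 (leading).

(a) P = 2.443 W  (b) Q = -0.009752 VAR  (c) S = 2.443 VA  (d) PF = 1 (leading)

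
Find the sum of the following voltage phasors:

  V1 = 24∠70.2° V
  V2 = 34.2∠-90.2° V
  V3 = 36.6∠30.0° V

Step 1 — Convert each phasor to rectangular form:
  V1 = 24·(cos(70.2°) + j·sin(70.2°)) = 8.13 + j22.58 V
  V2 = 34.2·(cos(-90.2°) + j·sin(-90.2°)) = -0.1194 - j34.2 V
  V3 = 36.6·(cos(30.0°) + j·sin(30.0°)) = 31.7 + j18.3 V
Step 2 — Sum components: V_total = 39.71 + j6.681 V.
Step 3 — Convert to polar: |V_total| = 40.27 V, ∠V_total = 9.6°.

V_total = 40.27∠9.6° V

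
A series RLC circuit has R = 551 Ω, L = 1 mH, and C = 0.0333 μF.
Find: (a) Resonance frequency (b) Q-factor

Step 1 — Resonance condition Im(Z)=0 gives ω₀ = 1/√(LC).
Step 2 — ω₀ = 1/√(0.001·3.33e-08) = 1.733e+05 rad/s.
Step 3 — f₀ = ω₀/(2π) = 2.758e+04 Hz.
Step 4 — Series Q: Q = ω₀L/R = 1.733e+05·0.001/551 = 0.3145.

(a) f₀ = 2.758e+04 Hz  (b) Q = 0.3145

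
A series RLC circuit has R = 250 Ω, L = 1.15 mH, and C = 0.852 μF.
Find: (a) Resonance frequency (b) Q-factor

Step 1 — Resonance condition Im(Z)=0 gives ω₀ = 1/√(LC).
Step 2 — ω₀ = 1/√(0.00115·8.52e-07) = 3.195e+04 rad/s.
Step 3 — f₀ = ω₀/(2π) = 5085 Hz.
Step 4 — Series Q: Q = ω₀L/R = 3.195e+04·0.00115/250 = 0.147.

(a) f₀ = 5085 Hz  (b) Q = 0.147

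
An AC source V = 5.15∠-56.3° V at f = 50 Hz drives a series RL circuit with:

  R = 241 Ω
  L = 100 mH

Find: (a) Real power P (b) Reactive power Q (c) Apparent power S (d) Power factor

Step 1 — Angular frequency: ω = 2π·f = 2π·50 = 314.2 rad/s.
Step 2 — Component impedances:
  R: Z = R = 241 Ω
  L: Z = jωL = j·314.2·0.1 = 0 + j31.42 Ω
Step 3 — Series combination: Z_total = R + L = 241 + j31.42 Ω = 243∠7.4° Ω.
Step 4 — Source phasor: V = 5.15∠-56.3° V = 2.857 - j4.285 V.
Step 5 — Current: I = V / Z = 0.00938 - j0.019 A = 0.02119∠-63.7° A.
Step 6 — Complex power: S = V·I* = 0.1082 + j0.01411 VA.
Step 7 — Real power: P = Re(S) = 0.1082 W.
Step 8 — Reactive power: Q = Im(S) = 0.01411 VAR.
Step 9 — Apparent power: |S| = 0.1091 VA.
Step 10 — Power factor: PF = P/|S| = 0.9916 (lagging).

(a) P = 0.1082 W  (b) Q = 0.01411 VAR  (c) S = 0.1091 VA  (d) PF = 0.9916 (lagging)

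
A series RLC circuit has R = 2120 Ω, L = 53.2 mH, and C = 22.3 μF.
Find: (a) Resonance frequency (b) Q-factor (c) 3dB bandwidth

Step 1 — Resonance: ω₀ = 1/√(LC) = 1/√(0.0532·2.23e-05) = 918.1 rad/s.
Step 2 — f₀ = ω₀/(2π) = 146.1 Hz.
Step 3 — Series Q: Q = ω₀L/R = 918.1·0.0532/2120 = 0.02304.
Step 4 — Bandwidth: Δω = ω₀/Q = 3.985e+04 rad/s; BW = Δω/(2π) = 6342 Hz.

(a) f₀ = 146.1 Hz  (b) Q = 0.02304  (c) BW = 6342 Hz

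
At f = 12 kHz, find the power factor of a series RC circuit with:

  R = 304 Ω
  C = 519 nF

Step 1 — Angular frequency: ω = 2π·f = 2π·1.2e+04 = 7.54e+04 rad/s.
Step 2 — Component impedances:
  R: Z = R = 304 Ω
  C: Z = 1/(jωC) = -j/(ω·C) = 0 - j25.55 Ω
Step 3 — Series combination: Z_total = R + C = 304 - j25.55 Ω = 305.1∠-4.8° Ω.
Step 4 — Power factor: PF = cos(φ) = Re(Z)/|Z| = 304/305.07 = 0.9965.
Step 5 — Type: Im(Z) = -25.55 ⇒ leading (phase φ = -4.8°).

PF = 0.9965 (leading, φ = -4.8°)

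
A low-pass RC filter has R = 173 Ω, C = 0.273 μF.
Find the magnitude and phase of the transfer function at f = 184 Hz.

Step 1 — Angular frequency: ω = 2π·184 = 1156 rad/s.
Step 2 — Transfer function: H(jω) = 1/(1 + jωRC).
Step 3 — Denominator: 1 + jωRC = 1 + j·1156·173·2.73e-07 = 1 + j0.0546.
Step 4 — H = 0.997 - j0.05444.
Step 5 — Magnitude: |H| = 0.9985 (-0.0 dB); phase: φ = -3.1°.

|H| = 0.9985 (-0.0 dB), φ = -3.1°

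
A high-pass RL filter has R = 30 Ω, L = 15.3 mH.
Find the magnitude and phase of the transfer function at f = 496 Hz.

Step 1 — Angular frequency: ω = 2π·496 = 3116 rad/s.
Step 2 — Transfer function: H(jω) = jωL/(R + jωL).
Step 3 — Numerator jωL = j·47.68; denominator R + jωL = 30 + j47.68.
Step 4 — H = 0.7164 + j0.4507.
Step 5 — Magnitude: |H| = 0.8464 (-1.4 dB); phase: φ = 32.2°.

|H| = 0.8464 (-1.4 dB), φ = 32.2°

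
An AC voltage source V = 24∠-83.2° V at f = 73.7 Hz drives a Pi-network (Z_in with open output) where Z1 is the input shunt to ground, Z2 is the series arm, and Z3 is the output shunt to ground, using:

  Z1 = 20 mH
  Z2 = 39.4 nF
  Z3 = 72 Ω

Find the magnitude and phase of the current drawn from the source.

Step 1 — Angular frequency: ω = 2π·f = 2π·73.7 = 463.1 rad/s.
Step 2 — Component impedances:
  Z1: Z = jωL = j·463.1·0.02 = 0 + j9.261 Ω
  Z2: Z = 1/(jωC) = -j/(ω·C) = 0 - j5.481e+04 Ω
  Z3: Z = R = 72 Ω
Step 3 — With open output, the series arm Z2 and the output shunt Z3 appear in series to ground: Z2 + Z3 = 72 - j5.481e+04 Ω.
Step 4 — Parallel with input shunt Z1: Z_in = Z1 || (Z2 + Z3) = 2.056e-06 + j9.263 Ω = 9.263∠90.0° Ω.
Step 5 — Source phasor: V = 24∠-83.2° V = 2.842 - j23.83 V.
Step 6 — Ohm's law: I = V / Z_total = (2.842 - j23.83) / (2.056e-06 + j9.263) = -2.573 - j0.3068 A.
Step 7 — Convert to polar: |I| = 2.591 A, ∠I = -173.2°.

I = 2.591∠-173.2° A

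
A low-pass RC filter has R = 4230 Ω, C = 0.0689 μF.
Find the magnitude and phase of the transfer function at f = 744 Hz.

Step 1 — Angular frequency: ω = 2π·744 = 4675 rad/s.
Step 2 — Transfer function: H(jω) = 1/(1 + jωRC).
Step 3 — Denominator: 1 + jωRC = 1 + j·4675·4230·6.89e-08 = 1 + j1.362.
Step 4 — H = 0.3501 - j0.477.
Step 5 — Magnitude: |H| = 0.5917 (-4.6 dB); phase: φ = -53.7°.

|H| = 0.5917 (-4.6 dB), φ = -53.7°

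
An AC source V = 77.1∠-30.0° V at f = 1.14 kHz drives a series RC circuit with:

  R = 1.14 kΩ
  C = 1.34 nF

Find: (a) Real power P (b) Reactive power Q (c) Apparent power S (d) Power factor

Step 1 — Angular frequency: ω = 2π·f = 2π·1140 = 7163 rad/s.
Step 2 — Component impedances:
  R: Z = R = 1140 Ω
  C: Z = 1/(jωC) = -j/(ω·C) = 0 - j1.042e+05 Ω
Step 3 — Series combination: Z_total = R + C = 1140 - j1.042e+05 Ω = 1.042e+05∠-89.4° Ω.
Step 4 — Source phasor: V = 77.1∠-30.0° V = 66.77 - j38.55 V.
Step 5 — Current: I = V / Z = 0.000377 + j0.0006368 A = 0.00074∠59.4° A.
Step 6 — Complex power: S = V·I* = 0.0006242 - j0.05705 VA.
Step 7 — Real power: P = Re(S) = 0.0006242 W.
Step 8 — Reactive power: Q = Im(S) = -0.05705 VAR.
Step 9 — Apparent power: |S| = 0.05705 VA.
Step 10 — Power factor: PF = P/|S| = 0.01094 (leading).

(a) P = 0.0006242 W  (b) Q = -0.05705 VAR  (c) S = 0.05705 VA  (d) PF = 0.01094 (leading)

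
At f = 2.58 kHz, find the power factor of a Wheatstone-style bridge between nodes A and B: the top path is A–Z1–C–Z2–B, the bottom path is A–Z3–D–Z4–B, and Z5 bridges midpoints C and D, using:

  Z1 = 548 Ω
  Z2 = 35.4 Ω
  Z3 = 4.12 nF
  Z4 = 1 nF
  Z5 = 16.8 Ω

Step 1 — Angular frequency: ω = 2π·f = 2π·2580 = 1.621e+04 rad/s.
Step 2 — Component impedances:
  Z1: Z = R = 548 Ω
  Z2: Z = R = 35.4 Ω
  Z3: Z = 1/(jωC) = -j/(ω·C) = 0 - j1.497e+04 Ω
  Z4: Z = 1/(jωC) = -j/(ω·C) = 0 - j6.169e+04 Ω
  Z5: Z = R = 16.8 Ω
Step 3 — Bridge requires nodal analysis (the Z5 bridge couples midpoints C and D, so the two paths cannot be reduced to a simple series/parallel combination). Setting node B to ground and injecting 1 A at node A, the 3-node admittance system at A, C, D solves to V_A = Z_AB = 582.6 - j20.05 Ω = 583∠-2.0° Ω.
Step 4 — Power factor: PF = cos(φ) = Re(Z)/|Z| = 582.65/582.99 = 0.9994.
Step 5 — Type: Im(Z) = -20.05 ⇒ leading (phase φ = -2.0°).

PF = 0.9994 (leading, φ = -2.0°)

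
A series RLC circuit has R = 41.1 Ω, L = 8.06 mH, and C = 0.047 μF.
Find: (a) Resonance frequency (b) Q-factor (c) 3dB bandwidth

Step 1 — Resonance: ω₀ = 1/√(LC) = 1/√(0.00806·4.7e-08) = 5.138e+04 rad/s.
Step 2 — f₀ = ω₀/(2π) = 8177 Hz.
Step 3 — Series Q: Q = ω₀L/R = 5.138e+04·0.00806/41.1 = 10.08.
Step 4 — Bandwidth: Δω = ω₀/Q = 5099 rad/s; BW = Δω/(2π) = 811.6 Hz.

(a) f₀ = 8177 Hz  (b) Q = 10.08  (c) BW = 811.6 Hz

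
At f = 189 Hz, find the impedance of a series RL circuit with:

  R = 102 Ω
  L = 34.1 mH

Step 1 — Angular frequency: ω = 2π·f = 2π·189 = 1188 rad/s.
Step 2 — Component impedances:
  R: Z = R = 102 Ω
  L: Z = jωL = j·1188·0.0341 = 0 + j40.49 Ω
Step 3 — Series combination: Z_total = R + L = 102 + j40.49 Ω = 109.7∠21.7° Ω.

Z = 102 + j40.49 Ω = 109.7∠21.7° Ω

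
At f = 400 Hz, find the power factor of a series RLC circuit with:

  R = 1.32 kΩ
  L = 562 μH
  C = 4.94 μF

Step 1 — Angular frequency: ω = 2π·f = 2π·400 = 2513 rad/s.
Step 2 — Component impedances:
  R: Z = R = 1320 Ω
  L: Z = jωL = j·2513·0.000562 = 0 + j1.412 Ω
  C: Z = 1/(jωC) = -j/(ω·C) = 0 - j80.54 Ω
Step 3 — Series combination: Z_total = R + L + C = 1320 - j79.13 Ω = 1322∠-3.4° Ω.
Step 4 — Power factor: PF = cos(φ) = Re(Z)/|Z| = 1320/1322.4 = 0.9982.
Step 5 — Type: Im(Z) = -79.13 ⇒ leading (phase φ = -3.4°).

PF = 0.9982 (leading, φ = -3.4°)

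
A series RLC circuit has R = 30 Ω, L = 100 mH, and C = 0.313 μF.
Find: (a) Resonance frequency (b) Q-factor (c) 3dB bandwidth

Step 1 — Resonance condition Im(Z)=0 gives ω₀ = 1/√(LC).
Step 2 — ω₀ = 1/√(0.1·3.13e-07) = 5652 rad/s.
Step 3 — f₀ = ω₀/(2π) = 899.6 Hz.
Step 4 — Series Q: Q = ω₀L/R = 5652·0.1/30 = 18.84.
Step 5 — 3dB bandwidth: Δω = ω₀/Q = 300 rad/s; BW = Δω/(2π) = 47.75 Hz.

(a) f₀ = 899.6 Hz  (b) Q = 18.84  (c) BW = 47.75 Hz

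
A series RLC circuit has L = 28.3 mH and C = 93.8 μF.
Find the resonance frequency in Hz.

Step 1 — Resonance condition Im(Z)=0 gives ω₀ = 1/√(LC).
Step 2 — ω₀ = 1/√(0.0283·9.38e-05) = 613.8 rad/s.
Step 3 — f₀ = ω₀/(2π) = 97.68 Hz.

f₀ = 97.68 Hz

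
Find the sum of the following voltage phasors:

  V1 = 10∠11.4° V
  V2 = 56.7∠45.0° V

Step 1 — Convert each phasor to rectangular form:
  V1 = 10·(cos(11.4°) + j·sin(11.4°)) = 9.803 + j1.977 V
  V2 = 56.7·(cos(45.0°) + j·sin(45.0°)) = 40.09 + j40.09 V
Step 2 — Sum components: V_total = 49.9 + j42.07 V.
Step 3 — Convert to polar: |V_total| = 65.26 V, ∠V_total = 40.1°.

V_total = 65.26∠40.1° V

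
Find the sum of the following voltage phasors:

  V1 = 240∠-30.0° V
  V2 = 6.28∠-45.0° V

Step 1 — Convert each phasor to rectangular form:
  V1 = 240·(cos(-30.0°) + j·sin(-30.0°)) = 207.8 - j120 V
  V2 = 6.28·(cos(-45.0°) + j·sin(-45.0°)) = 4.441 - j4.441 V
Step 2 — Sum components: V_total = 212.3 - j124.4 V.
Step 3 — Convert to polar: |V_total| = 246.1 V, ∠V_total = -30.4°.

V_total = 246.1∠-30.4° V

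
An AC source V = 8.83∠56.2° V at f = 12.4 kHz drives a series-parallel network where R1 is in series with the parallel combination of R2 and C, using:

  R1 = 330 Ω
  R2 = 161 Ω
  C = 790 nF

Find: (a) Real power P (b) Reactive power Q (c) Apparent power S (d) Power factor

Step 1 — Angular frequency: ω = 2π·f = 2π·1.24e+04 = 7.791e+04 rad/s.
Step 2 — Component impedances:
  R1: Z = R = 330 Ω
  R2: Z = R = 161 Ω
  C: Z = 1/(jωC) = -j/(ω·C) = 0 - j16.25 Ω
Step 3 — Parallel branch: R2 || C = 1/(1/R2 + 1/C) = 1.623 - j16.08 Ω.
Step 4 — Series with R1: Z_total = R1 + (R2 || C) = 331.6 - j16.08 Ω = 332∠-2.8° Ω.
Step 5 — Source phasor: V = 8.83∠56.2° V = 4.912 + j7.338 V.
Step 6 — Current: I = V / Z = 0.01371 + j0.02279 A = 0.0266∠59.0° A.
Step 7 — Complex power: S = V·I* = 0.2346 - j0.01138 VA.
Step 8 — Real power: P = Re(S) = 0.2346 W.
Step 9 — Reactive power: Q = Im(S) = -0.01138 VAR.
Step 10 — Apparent power: |S| = 0.2348 VA.
Step 11 — Power factor: PF = P/|S| = 0.9988 (leading).

(a) P = 0.2346 W  (b) Q = -0.01138 VAR  (c) S = 0.2348 VA  (d) PF = 0.9988 (leading)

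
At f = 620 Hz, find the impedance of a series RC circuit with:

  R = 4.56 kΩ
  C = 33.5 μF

Step 1 — Angular frequency: ω = 2π·f = 2π·620 = 3896 rad/s.
Step 2 — Component impedances:
  R: Z = R = 4560 Ω
  C: Z = 1/(jωC) = -j/(ω·C) = 0 - j7.663 Ω
Step 3 — Series combination: Z_total = R + C = 4560 - j7.663 Ω = 4560∠-0.1° Ω.

Z = 4560 - j7.663 Ω = 4560∠-0.1° Ω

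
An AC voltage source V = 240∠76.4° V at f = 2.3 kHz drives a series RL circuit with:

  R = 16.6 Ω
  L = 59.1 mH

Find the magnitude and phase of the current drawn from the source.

Step 1 — Angular frequency: ω = 2π·f = 2π·2300 = 1.445e+04 rad/s.
Step 2 — Component impedances:
  R: Z = R = 16.6 Ω
  L: Z = jωL = j·1.445e+04·0.0591 = 0 + j854.1 Ω
Step 3 — Series combination: Z_total = R + L = 16.6 + j854.1 Ω = 854.2∠88.9° Ω.
Step 4 — Source phasor: V = 240∠76.4° V = 56.43 + j233.3 V.
Step 5 — Ohm's law: I = V / Z_total = (56.43 + j233.3) / (16.6 + j854.1) = 0.2743 - j0.06074 A.
Step 6 — Convert to polar: |I| = 0.281 A, ∠I = -12.5°.

I = 0.281∠-12.5° A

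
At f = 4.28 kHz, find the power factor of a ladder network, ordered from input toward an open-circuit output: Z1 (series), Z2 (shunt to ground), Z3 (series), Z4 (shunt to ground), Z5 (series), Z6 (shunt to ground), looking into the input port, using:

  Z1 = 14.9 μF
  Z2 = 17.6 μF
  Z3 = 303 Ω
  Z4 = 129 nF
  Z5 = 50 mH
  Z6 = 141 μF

Step 1 — Angular frequency: ω = 2π·f = 2π·4280 = 2.689e+04 rad/s.
Step 2 — Component impedances:
  Z1: Z = 1/(jωC) = -j/(ω·C) = 0 - j2.496 Ω
  Z2: Z = 1/(jωC) = -j/(ω·C) = 0 - j2.113 Ω
  Z3: Z = R = 303 Ω
  Z4: Z = 1/(jωC) = -j/(ω·C) = 0 - j288.3 Ω
  Z5: Z = jωL = j·2.689e+04·0.05 = 0 + j1345 Ω
  Z6: Z = 1/(jωC) = -j/(ω·C) = 0 - j0.2637 Ω
Step 3 — Ladder network (open output): work backward from the far end, alternating series and parallel combinations. Z_in = 0.005932 - j4.601 Ω = 4.601∠-89.9° Ω.
Step 4 — Power factor: PF = cos(φ) = Re(Z)/|Z| = 0.005932/4.601 = 0.001289.
Step 5 — Type: Im(Z) = -4.601 ⇒ leading (phase φ = -89.9°).

PF = 0.001289 (leading, φ = -89.9°)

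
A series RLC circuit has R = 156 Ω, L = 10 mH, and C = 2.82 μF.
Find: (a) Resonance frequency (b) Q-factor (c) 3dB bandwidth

Step 1 — Resonance condition Im(Z)=0 gives ω₀ = 1/√(LC).
Step 2 — ω₀ = 1/√(0.01·2.82e-06) = 5955 rad/s.
Step 3 — f₀ = ω₀/(2π) = 947.8 Hz.
Step 4 — Series Q: Q = ω₀L/R = 5955·0.01/156 = 0.3817.
Step 5 — 3dB bandwidth: Δω = ω₀/Q = 1.56e+04 rad/s; BW = Δω/(2π) = 2483 Hz.

(a) f₀ = 947.8 Hz  (b) Q = 0.3817  (c) BW = 2483 Hz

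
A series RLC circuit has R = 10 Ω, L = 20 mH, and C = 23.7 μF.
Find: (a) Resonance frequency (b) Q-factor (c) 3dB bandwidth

Step 1 — Resonance condition Im(Z)=0 gives ω₀ = 1/√(LC).
Step 2 — ω₀ = 1/√(0.02·2.37e-05) = 1452 rad/s.
Step 3 — f₀ = ω₀/(2π) = 231.2 Hz.
Step 4 — Series Q: Q = ω₀L/R = 1452·0.02/10 = 2.905.
Step 5 — 3dB bandwidth: Δω = ω₀/Q = 500 rad/s; BW = Δω/(2π) = 79.58 Hz.

(a) f₀ = 231.2 Hz  (b) Q = 2.905  (c) BW = 79.58 Hz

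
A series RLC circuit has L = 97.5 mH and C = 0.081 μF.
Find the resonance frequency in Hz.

Step 1 — Resonance condition Im(Z)=0 gives ω₀ = 1/√(LC).
Step 2 — ω₀ = 1/√(0.0975·8.1e-08) = 1.125e+04 rad/s.
Step 3 — f₀ = ω₀/(2π) = 1791 Hz.

f₀ = 1791 Hz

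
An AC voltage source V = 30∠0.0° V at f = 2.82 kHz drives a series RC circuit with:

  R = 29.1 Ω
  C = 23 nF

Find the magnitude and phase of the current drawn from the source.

Step 1 — Angular frequency: ω = 2π·f = 2π·2820 = 1.772e+04 rad/s.
Step 2 — Component impedances:
  R: Z = R = 29.1 Ω
  C: Z = 1/(jωC) = -j/(ω·C) = 0 - j2454 Ω
Step 3 — Series combination: Z_total = R + C = 29.1 - j2454 Ω = 2454∠-89.3° Ω.
Step 4 — Source phasor: V = 30∠0.0° V = 30 V.
Step 5 — Ohm's law: I = V / Z_total = (30) / (29.1 - j2454) = 0.000145 + j0.01222 A.
Step 6 — Convert to polar: |I| = 0.01222 A, ∠I = 89.3°.

I = 0.01222∠89.3° A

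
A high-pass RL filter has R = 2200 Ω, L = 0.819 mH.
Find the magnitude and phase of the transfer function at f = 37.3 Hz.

Step 1 — Angular frequency: ω = 2π·37.3 = 234.4 rad/s.
Step 2 — Transfer function: H(jω) = jωL/(R + jωL).
Step 3 — Numerator jωL = j·0.1919; denominator R + jωL = 2200 + j0.1919.
Step 4 — H = 7.612e-09 + j8.725e-05.
Step 5 — Magnitude: |H| = 8.725e-05 (-81.2 dB); phase: φ = 90.0°.

|H| = 8.725e-05 (-81.2 dB), φ = 90.0°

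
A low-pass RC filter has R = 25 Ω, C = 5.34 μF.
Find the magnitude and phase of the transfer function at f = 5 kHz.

Step 1 — Angular frequency: ω = 2π·5000 = 3.142e+04 rad/s.
Step 2 — Transfer function: H(jω) = 1/(1 + jωRC).
Step 3 — Denominator: 1 + jωRC = 1 + j·3.142e+04·25·5.34e-06 = 1 + j4.194.
Step 4 — H = 0.05379 - j0.2256.
Step 5 — Magnitude: |H| = 0.2319 (-12.7 dB); phase: φ = -76.6°.

|H| = 0.2319 (-12.7 dB), φ = -76.6°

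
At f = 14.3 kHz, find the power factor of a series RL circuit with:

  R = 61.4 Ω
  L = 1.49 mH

Step 1 — Angular frequency: ω = 2π·f = 2π·1.43e+04 = 8.985e+04 rad/s.
Step 2 — Component impedances:
  R: Z = R = 61.4 Ω
  L: Z = jωL = j·8.985e+04·0.00149 = 0 + j133.9 Ω
Step 3 — Series combination: Z_total = R + L = 61.4 + j133.9 Ω = 147.3∠65.4° Ω.
Step 4 — Power factor: PF = cos(φ) = Re(Z)/|Z| = 61.4/147.28 = 0.4169.
Step 5 — Type: Im(Z) = 133.9 ⇒ lagging (phase φ = 65.4°).

PF = 0.4169 (lagging, φ = 65.4°)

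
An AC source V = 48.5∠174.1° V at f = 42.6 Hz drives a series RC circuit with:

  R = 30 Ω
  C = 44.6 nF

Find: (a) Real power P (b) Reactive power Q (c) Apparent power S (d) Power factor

Step 1 — Angular frequency: ω = 2π·f = 2π·42.6 = 267.7 rad/s.
Step 2 — Component impedances:
  R: Z = R = 30 Ω
  C: Z = 1/(jωC) = -j/(ω·C) = 0 - j8.377e+04 Ω
Step 3 — Series combination: Z_total = R + C = 30 - j8.377e+04 Ω = 8.377e+04∠-90.0° Ω.
Step 4 — Source phasor: V = 48.5∠174.1° V = -48.24 + j4.985 V.
Step 5 — Current: I = V / Z = -5.972e-05 - j0.0005759 A = 0.000579∠-95.9° A.
Step 6 — Complex power: S = V·I* = 1.006e-05 - j0.02808 VA.
Step 7 — Real power: P = Re(S) = 1.006e-05 W.
Step 8 — Reactive power: Q = Im(S) = -0.02808 VAR.
Step 9 — Apparent power: |S| = 0.02808 VA.
Step 10 — Power factor: PF = P/|S| = 0.0003581 (leading).

(a) P = 1.006e-05 W  (b) Q = -0.02808 VAR  (c) S = 0.02808 VA  (d) PF = 0.0003581 (leading)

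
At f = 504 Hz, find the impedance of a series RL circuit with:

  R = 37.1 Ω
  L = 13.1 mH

Step 1 — Angular frequency: ω = 2π·f = 2π·504 = 3167 rad/s.
Step 2 — Component impedances:
  R: Z = R = 37.1 Ω
  L: Z = jωL = j·3167·0.0131 = 0 + j41.48 Ω
Step 3 — Series combination: Z_total = R + L = 37.1 + j41.48 Ω = 55.65∠48.2° Ω.

Z = 37.1 + j41.48 Ω = 55.65∠48.2° Ω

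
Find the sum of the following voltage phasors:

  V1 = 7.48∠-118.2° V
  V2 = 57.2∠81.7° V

Step 1 — Convert each phasor to rectangular form:
  V1 = 7.48·(cos(-118.2°) + j·sin(-118.2°)) = -3.535 - j6.592 V
  V2 = 57.2·(cos(81.7°) + j·sin(81.7°)) = 8.257 + j56.6 V
Step 2 — Sum components: V_total = 4.722 + j50.01 V.
Step 3 — Convert to polar: |V_total| = 50.23 V, ∠V_total = 84.6°.

V_total = 50.23∠84.6° V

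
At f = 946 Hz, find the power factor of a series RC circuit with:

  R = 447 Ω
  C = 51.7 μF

Step 1 — Angular frequency: ω = 2π·f = 2π·946 = 5944 rad/s.
Step 2 — Component impedances:
  R: Z = R = 447 Ω
  C: Z = 1/(jωC) = -j/(ω·C) = 0 - j3.254 Ω
Step 3 — Series combination: Z_total = R + C = 447 - j3.254 Ω = 447∠-0.4° Ω.
Step 4 — Power factor: PF = cos(φ) = Re(Z)/|Z| = 447/447 = 1.
Step 5 — Type: Im(Z) = -3.254 ⇒ leading (phase φ = -0.4°).

PF = 1 (leading, φ = -0.4°)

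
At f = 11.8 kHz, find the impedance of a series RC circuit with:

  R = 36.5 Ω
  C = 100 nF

Step 1 — Angular frequency: ω = 2π·f = 2π·1.18e+04 = 7.414e+04 rad/s.
Step 2 — Component impedances:
  R: Z = R = 36.5 Ω
  C: Z = 1/(jωC) = -j/(ω·C) = 0 - j134.9 Ω
Step 3 — Series combination: Z_total = R + C = 36.5 - j134.9 Ω = 139.7∠-74.9° Ω.

Z = 36.5 - j134.9 Ω = 139.7∠-74.9° Ω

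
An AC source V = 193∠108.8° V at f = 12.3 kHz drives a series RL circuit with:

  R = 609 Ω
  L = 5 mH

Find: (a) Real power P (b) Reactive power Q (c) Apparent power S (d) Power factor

Step 1 — Angular frequency: ω = 2π·f = 2π·1.23e+04 = 7.728e+04 rad/s.
Step 2 — Component impedances:
  R: Z = R = 609 Ω
  L: Z = jωL = j·7.728e+04·0.005 = 0 + j386.4 Ω
Step 3 — Series combination: Z_total = R + L = 609 + j386.4 Ω = 721.2∠32.4° Ω.
Step 4 — Source phasor: V = 193∠108.8° V = -62.2 + j182.7 V.
Step 5 — Current: I = V / Z = 0.0629 + j0.2601 A = 0.2676∠76.4° A.
Step 6 — Complex power: S = V·I* = 43.61 + j27.67 VA.
Step 7 — Real power: P = Re(S) = 43.61 W.
Step 8 — Reactive power: Q = Im(S) = 27.67 VAR.
Step 9 — Apparent power: |S| = 51.65 VA.
Step 10 — Power factor: PF = P/|S| = 0.8444 (lagging).

(a) P = 43.61 W  (b) Q = 27.67 VAR  (c) S = 51.65 VA  (d) PF = 0.8444 (lagging)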